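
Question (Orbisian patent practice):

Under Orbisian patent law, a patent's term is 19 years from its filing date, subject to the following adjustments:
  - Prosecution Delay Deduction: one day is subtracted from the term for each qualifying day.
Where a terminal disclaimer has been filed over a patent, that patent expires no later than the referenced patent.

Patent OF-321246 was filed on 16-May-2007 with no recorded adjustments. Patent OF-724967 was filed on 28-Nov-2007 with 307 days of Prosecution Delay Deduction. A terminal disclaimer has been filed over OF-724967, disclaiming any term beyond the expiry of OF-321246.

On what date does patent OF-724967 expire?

Natural term of OF-724967:
  Base: filing + 19 years → 28 November 2026.
  Prosecution Delay Deduction: −307 days → 25 January 2026.
Expiry of referenced patent OF-321246:
  Base: filing + 19 years → 16 May 2026.
Terminal disclaimer: OF-724967 expires on the earlier of 25 January 2026 and 16 May 2026.

2026-01-25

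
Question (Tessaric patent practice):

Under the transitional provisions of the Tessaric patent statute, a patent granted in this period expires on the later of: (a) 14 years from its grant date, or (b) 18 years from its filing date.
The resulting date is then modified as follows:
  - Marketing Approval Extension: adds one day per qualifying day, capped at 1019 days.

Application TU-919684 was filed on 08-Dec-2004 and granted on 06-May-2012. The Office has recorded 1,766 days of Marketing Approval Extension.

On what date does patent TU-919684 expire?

2029-02-18

(a) grant + 14 years → 6 May 2026.
(b) filing + 18 years → 8 December 2022.
Later of the two: 6 May 2026.
Marketing Approval Extension: 1766 days claimed exceeds the 1019-day cap, so +1019 days → 18 February 2029.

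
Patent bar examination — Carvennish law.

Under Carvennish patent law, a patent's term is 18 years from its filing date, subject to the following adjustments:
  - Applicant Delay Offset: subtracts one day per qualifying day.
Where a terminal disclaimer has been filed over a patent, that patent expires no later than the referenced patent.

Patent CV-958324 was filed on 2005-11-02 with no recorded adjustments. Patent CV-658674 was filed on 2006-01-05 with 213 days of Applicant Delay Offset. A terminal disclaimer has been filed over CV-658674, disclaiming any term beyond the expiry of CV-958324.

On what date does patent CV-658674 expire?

2023-06-06

Natural term of CV-658674:
  Base: filing + 18 years → 5 January 2024.
  Applicant Delay Offset: −213 days → 6 June 2023.
Expiry of referenced patent CV-958324:
  Base: filing + 18 years → 2 November 2023.
Terminal disclaimer: CV-658674 expires on the earlier of 6 June 2023 and 2 November 2023.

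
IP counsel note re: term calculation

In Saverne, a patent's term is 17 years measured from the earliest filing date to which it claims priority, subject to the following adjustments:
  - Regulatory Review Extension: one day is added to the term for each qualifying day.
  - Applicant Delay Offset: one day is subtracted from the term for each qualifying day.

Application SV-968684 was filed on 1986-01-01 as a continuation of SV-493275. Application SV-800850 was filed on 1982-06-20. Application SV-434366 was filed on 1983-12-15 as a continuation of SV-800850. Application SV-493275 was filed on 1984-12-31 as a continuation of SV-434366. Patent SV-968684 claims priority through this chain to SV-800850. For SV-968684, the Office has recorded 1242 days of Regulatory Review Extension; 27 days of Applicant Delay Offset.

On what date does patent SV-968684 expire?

October 17, 2002

Earliest priority filing: 20 June 1982.
Base term: 20 June 1982 + 17 years → 20 June 1999.
Regulatory Review Extension: +1242 days → 13 November 2002.
Applicant Delay Offset: −27 days → 17 October 2002.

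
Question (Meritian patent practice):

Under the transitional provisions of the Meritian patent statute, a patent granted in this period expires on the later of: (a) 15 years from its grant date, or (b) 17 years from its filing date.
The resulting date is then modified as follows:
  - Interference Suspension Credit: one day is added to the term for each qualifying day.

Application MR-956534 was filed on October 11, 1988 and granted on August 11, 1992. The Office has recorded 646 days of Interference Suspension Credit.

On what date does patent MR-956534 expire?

(a) grant + 15 years → 11 August 2007.
(b) filing + 17 years → 11 October 2005.
Later of the two: 11 August 2007.
Interference Suspension Credit: +646 days → 18 May 2009.

2009-05-18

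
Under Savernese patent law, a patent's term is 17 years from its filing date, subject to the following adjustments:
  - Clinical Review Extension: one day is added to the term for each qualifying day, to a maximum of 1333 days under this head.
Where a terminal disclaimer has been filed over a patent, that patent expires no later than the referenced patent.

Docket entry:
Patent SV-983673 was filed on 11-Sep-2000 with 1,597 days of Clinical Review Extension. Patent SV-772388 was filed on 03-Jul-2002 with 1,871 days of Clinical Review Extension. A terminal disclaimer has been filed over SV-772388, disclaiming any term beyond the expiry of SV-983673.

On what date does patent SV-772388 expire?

Natural term of SV-772388:
  Base: filing + 17 years → 3 July 2019.
  Clinical Review Extension: 1871 days claimed exceeds the 1333-day cap, so +1333 days → 25 February 2023.
Expiry of referenced patent SV-983673:
  Base: filing + 17 years → 11 September 2017.
  Clinical Review Extension: 1597 days claimed exceeds the 1333-day cap, so +1333 days → 6 May 2021.
Terminal disclaimer: SV-772388 expires on the earlier of 25 February 2023 and 6 May 2021.

2021-05-06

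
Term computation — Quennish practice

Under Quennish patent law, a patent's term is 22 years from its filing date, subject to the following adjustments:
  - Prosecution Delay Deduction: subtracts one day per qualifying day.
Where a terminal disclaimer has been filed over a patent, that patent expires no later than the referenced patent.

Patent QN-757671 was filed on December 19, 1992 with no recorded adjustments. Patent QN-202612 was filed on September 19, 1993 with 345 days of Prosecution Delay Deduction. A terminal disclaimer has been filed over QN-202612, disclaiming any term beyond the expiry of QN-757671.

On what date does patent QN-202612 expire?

October 9, 2014

Natural term of QN-202612:
  Base: filing + 22 years → 19 September 2015.
  Prosecution Delay Deduction: −345 days → 9 October 2014.
Expiry of referenced patent QN-757671:
  Base: filing + 22 years → 19 December 2014.
Terminal disclaimer: QN-202612 expires on the earlier of 9 October 2014 and 19 December 2014.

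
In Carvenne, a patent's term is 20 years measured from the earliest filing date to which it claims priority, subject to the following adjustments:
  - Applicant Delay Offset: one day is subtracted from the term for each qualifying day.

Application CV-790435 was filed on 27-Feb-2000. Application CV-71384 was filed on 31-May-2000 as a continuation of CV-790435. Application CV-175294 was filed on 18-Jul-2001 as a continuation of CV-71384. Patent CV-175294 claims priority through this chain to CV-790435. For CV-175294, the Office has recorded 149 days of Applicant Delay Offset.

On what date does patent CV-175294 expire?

Earliest priority filing: 27 February 2000.
Base term: 27 February 2000 + 20 years → 27 February 2020.
Applicant Delay Offset: −149 days → 1 October 2019.

2019-10-01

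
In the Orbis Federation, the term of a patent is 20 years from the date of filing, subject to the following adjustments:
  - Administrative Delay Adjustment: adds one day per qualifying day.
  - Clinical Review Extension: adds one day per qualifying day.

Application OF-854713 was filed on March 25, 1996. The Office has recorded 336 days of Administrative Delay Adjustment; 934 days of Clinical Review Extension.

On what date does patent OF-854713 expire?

Base term: filing date + 20 years → 25 March 2016.
Administrative Delay Adjustment: +336 days → 24 February 2017.
Clinical Review Extension: +934 days → 16 September 2019.

2019-09-16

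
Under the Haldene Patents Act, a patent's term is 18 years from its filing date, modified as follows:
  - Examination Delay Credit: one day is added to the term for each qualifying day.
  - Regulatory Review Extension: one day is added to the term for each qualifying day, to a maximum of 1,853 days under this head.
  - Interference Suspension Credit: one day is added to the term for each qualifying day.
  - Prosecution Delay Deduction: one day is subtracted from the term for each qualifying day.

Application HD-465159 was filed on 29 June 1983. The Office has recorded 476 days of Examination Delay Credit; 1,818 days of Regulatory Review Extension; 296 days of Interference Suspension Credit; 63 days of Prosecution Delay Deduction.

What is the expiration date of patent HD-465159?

May 30, 2008

Base term: filing date + 18 years → 29 June 2001.
Examination Delay Credit: +476 days → 18 October 2002.
Regulatory Review Extension: 1818 days (within the 1853-day cap) → +1818 days → 10 October 2007.
Interference Suspension Credit: +296 days → 1 August 2008.
Prosecution Delay Deduction: −63 days → 30 May 2008.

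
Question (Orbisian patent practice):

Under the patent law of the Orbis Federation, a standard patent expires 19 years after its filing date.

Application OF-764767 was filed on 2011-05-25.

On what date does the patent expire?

Filing date + 19 years → 25 May 2030.

2030-05-25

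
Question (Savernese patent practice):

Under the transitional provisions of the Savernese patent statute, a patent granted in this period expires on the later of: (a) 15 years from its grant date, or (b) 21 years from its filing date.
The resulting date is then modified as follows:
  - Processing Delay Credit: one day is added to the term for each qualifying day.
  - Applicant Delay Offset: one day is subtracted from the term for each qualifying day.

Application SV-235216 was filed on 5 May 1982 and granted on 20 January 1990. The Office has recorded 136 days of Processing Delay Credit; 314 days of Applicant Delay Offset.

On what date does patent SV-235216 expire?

2004-07-26

(a) grant + 15 years → 20 January 2005.
(b) filing + 21 years → 5 May 2003.
Later of the two: 20 January 2005.
Processing Delay Credit: +136 days → 5 June 2005.
Applicant Delay Offset: −314 days → 26 July 2004.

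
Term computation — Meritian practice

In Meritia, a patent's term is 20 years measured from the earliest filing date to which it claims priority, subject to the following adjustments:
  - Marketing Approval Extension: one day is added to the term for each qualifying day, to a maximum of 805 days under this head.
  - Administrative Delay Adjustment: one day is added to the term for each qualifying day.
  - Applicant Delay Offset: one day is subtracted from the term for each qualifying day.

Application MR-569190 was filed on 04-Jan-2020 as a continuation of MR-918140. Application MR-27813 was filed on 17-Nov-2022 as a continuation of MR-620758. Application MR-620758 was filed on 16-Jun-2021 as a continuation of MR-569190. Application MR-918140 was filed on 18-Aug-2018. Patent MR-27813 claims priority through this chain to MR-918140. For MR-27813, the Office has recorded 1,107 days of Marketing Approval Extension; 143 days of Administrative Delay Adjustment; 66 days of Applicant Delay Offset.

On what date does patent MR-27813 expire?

Earliest priority filing: 18 August 2018.
Base term: 18 August 2018 + 20 years → 18 August 2038.
Marketing Approval Extension: 1107 days claimed exceeds the 805-day cap, so +805 days → 31 October 2040.
Administrative Delay Adjustment: +143 days → 23 March 2041.
Applicant Delay Offset: −66 days → 16 January 2041.

2041-01-16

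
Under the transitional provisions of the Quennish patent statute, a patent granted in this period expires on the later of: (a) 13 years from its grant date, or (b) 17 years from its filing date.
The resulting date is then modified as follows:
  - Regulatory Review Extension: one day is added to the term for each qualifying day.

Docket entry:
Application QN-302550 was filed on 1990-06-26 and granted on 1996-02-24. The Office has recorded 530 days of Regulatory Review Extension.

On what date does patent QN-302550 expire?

(a) grant + 13 years → 24 February 2009.
(b) filing + 17 years → 26 June 2007.
Later of the two: 24 February 2009.
Regulatory Review Extension: +530 days → 8 August 2010.

August 8, 2010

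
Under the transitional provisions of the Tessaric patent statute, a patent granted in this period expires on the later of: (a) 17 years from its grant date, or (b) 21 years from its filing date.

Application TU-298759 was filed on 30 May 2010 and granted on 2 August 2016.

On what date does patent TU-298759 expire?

August 2, 2033

(a) grant + 17 years → 2 August 2033.
(b) filing + 21 years → 30 May 2031.
Later of the two: 2 August 2033.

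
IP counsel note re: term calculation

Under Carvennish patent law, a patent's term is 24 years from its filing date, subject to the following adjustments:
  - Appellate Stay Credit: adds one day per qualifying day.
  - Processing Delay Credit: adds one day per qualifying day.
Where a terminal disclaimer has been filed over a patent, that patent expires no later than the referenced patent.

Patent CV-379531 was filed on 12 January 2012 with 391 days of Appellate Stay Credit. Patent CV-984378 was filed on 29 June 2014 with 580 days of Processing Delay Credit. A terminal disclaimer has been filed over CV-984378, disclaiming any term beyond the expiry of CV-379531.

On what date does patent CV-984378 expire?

Natural term of CV-984378:
  Base: filing + 24 years → 29 June 2038.
  Processing Delay Credit: +580 days → 30 January 2040.
Expiry of referenced patent CV-379531:
  Base: filing + 24 years → 12 January 2036.
  Appellate Stay Credit: +391 days → 6 February 2037.
Terminal disclaimer: CV-984378 expires on the earlier of 30 January 2040 and 6 February 2037.

2037-02-06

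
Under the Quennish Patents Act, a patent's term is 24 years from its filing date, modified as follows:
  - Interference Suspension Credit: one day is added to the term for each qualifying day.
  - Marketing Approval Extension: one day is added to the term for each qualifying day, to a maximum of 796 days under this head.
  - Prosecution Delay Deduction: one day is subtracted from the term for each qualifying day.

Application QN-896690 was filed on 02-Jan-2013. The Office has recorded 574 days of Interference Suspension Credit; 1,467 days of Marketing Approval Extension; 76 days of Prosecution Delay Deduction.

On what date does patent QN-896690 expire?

Base term: filing date + 24 years → 2 January 2037.
Interference Suspension Credit: +574 days → 30 July 2038.
Marketing Approval Extension: 1467 days claimed exceeds the 796-day cap, so +796 days → 3 October 2040.
Prosecution Delay Deduction: −76 days → 19 July 2040.

July 19, 2040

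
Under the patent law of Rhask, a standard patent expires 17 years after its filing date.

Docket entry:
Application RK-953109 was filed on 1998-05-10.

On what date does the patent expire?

Filing date + 17 years → 10 May 2015.

May 10, 2015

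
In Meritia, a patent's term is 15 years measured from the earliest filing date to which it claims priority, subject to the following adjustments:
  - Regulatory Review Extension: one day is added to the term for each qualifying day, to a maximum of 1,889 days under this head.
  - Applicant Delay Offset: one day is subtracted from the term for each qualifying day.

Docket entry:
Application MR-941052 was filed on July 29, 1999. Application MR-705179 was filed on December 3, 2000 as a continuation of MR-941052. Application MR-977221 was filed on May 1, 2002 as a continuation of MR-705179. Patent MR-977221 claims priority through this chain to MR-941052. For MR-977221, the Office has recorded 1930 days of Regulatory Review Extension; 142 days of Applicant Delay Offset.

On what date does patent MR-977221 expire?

Earliest priority filing: 29 July 1999.
Base term: 29 July 1999 + 15 years → 29 July 2014.
Regulatory Review Extension: 1930 days claimed exceeds the 1889-day cap, so +1889 days → 30 September 2019.
Applicant Delay Offset: −142 days → 11 May 2019.

May 11, 2019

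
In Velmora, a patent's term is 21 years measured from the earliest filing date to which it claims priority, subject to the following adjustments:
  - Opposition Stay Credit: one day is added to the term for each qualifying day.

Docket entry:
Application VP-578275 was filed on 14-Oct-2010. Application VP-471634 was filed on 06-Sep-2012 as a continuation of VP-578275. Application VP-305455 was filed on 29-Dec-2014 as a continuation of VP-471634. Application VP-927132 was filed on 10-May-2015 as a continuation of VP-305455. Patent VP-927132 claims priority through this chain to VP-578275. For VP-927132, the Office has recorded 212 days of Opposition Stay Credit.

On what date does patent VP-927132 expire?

May 13, 2032

Earliest priority filing: 14 October 2010.
Base term: 14 October 2010 + 21 years → 14 October 2031.
Opposition Stay Credit: +212 days → 13 May 2032.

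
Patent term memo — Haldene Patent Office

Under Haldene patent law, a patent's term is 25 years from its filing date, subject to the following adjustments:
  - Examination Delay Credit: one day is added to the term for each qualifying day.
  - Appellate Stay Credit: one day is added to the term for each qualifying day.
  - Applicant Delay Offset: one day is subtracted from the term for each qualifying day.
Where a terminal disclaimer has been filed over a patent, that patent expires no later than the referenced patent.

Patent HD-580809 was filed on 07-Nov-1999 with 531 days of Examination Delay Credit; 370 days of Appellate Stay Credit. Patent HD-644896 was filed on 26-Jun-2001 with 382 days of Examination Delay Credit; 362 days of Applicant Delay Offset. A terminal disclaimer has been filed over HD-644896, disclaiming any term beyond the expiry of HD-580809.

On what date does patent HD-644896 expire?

Natural term of HD-644896:
  Base: filing + 25 years → 26 June 2026.
  Examination Delay Credit: +382 days → 13 July 2027.
  Applicant Delay Offset: −362 days → 16 July 2026.
Expiry of referenced patent HD-580809:
  Base: filing + 25 years → 7 November 2024.
  Examination Delay Credit: +531 days → 22 April 2026.
  Appellate Stay Credit: +370 days → 27 April 2027.
Terminal disclaimer: HD-644896 expires on the earlier of 16 July 2026 and 27 April 2027.

2026-07-16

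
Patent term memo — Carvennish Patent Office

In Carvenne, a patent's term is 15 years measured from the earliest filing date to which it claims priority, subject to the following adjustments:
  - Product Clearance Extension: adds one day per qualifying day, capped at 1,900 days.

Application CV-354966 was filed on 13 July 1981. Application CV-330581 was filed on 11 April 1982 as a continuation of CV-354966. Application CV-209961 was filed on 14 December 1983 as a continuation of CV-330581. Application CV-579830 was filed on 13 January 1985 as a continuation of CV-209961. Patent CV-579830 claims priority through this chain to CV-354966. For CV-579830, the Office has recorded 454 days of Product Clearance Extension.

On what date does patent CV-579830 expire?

Earliest priority filing: 13 July 1981.
Base term: 13 July 1981 + 15 years → 13 July 1996.
Product Clearance Extension: 454 days (within the 1900-day cap) → +454 days → 10 October 1997.

October 10, 1997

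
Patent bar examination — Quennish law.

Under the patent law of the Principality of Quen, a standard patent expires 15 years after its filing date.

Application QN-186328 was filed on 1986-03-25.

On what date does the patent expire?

Filing date + 15 years → 25 March 2001.

March 25, 2001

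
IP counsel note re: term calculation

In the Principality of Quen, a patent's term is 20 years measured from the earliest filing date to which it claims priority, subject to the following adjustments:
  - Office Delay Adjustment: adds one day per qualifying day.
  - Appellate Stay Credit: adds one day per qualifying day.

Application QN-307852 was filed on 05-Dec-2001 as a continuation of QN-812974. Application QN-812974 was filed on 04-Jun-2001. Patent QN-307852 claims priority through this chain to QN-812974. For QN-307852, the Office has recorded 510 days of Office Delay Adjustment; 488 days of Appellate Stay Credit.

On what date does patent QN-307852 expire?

Earliest priority filing: 4 June 2001.
Base term: 4 June 2001 + 20 years → 4 June 2021.
Office Delay Adjustment: +510 days → 27 October 2022.
Appellate Stay Credit: +488 days → 27 February 2024.

February 27, 2024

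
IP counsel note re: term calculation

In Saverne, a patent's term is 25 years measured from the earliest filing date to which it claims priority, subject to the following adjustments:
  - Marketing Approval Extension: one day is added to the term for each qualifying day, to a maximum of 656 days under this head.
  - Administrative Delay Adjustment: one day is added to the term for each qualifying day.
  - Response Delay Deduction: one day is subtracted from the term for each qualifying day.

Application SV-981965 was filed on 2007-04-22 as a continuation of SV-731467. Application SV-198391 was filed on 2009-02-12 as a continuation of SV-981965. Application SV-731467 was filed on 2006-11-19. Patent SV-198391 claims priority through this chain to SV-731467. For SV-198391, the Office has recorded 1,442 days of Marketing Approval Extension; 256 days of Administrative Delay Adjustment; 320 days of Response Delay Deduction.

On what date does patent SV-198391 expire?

Earliest priority filing: 19 November 2006.
Base term: 19 November 2006 + 25 years → 19 November 2031.
Marketing Approval Extension: 1442 days claimed exceeds the 656-day cap, so +656 days → 5 September 2033.
Administrative Delay Adjustment: +256 days → 19 May 2034.
Response Delay Deduction: −320 days → 3 July 2033.

July 3, 2033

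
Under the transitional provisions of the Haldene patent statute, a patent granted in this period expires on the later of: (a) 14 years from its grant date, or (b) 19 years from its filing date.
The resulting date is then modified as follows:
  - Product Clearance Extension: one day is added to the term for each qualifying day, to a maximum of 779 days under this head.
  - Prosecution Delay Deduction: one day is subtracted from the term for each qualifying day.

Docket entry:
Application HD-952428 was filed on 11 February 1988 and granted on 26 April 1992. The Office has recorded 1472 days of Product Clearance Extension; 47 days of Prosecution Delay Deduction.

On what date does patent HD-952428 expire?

February 12, 2009

(a) grant + 14 years → 26 April 2006.
(b) filing + 19 years → 11 February 2007.
Later of the two: 11 February 2007.
Product Clearance Extension: 1472 days claimed exceeds the 779-day cap, so +779 days → 31 March 2009.
Prosecution Delay Deduction: −47 days → 12 February 2009.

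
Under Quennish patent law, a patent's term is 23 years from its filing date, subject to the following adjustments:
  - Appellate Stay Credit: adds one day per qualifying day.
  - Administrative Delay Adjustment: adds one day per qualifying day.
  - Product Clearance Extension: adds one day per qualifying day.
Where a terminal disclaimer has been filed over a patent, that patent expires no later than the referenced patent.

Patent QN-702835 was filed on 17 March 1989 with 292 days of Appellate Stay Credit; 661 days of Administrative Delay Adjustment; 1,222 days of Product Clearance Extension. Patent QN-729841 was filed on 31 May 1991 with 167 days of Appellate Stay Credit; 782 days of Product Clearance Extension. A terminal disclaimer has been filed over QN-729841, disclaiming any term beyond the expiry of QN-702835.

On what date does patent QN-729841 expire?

January 4, 2017

Natural term of QN-729841:
  Base: filing + 23 years → 31 May 2014.
  Appellate Stay Credit: +167 days → 14 November 2014.
  Product Clearance Extension: +782 days → 4 January 2017.
Expiry of referenced patent QN-702835:
  Base: filing + 23 years → 17 March 2012.
  Appellate Stay Credit: +292 days → 3 January 2013.
  Administrative Delay Adjustment: +661 days → 26 October 2014.
  Product Clearance Extension: +1222 days → 1 March 2018.
Terminal disclaimer: QN-729841 expires on the earlier of 4 January 2017 and 1 March 2018.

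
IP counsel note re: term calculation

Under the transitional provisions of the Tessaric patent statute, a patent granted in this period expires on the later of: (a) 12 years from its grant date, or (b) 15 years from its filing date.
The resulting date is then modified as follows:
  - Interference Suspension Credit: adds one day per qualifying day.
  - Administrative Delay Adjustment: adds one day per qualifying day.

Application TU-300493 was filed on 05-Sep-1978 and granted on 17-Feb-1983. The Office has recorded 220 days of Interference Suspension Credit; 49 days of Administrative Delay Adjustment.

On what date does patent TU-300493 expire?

(a) grant + 12 years → 17 February 1995.
(b) filing + 15 years → 5 September 1993.
Later of the two: 17 February 1995.
Interference Suspension Credit: +220 days → 25 September 1995.
Administrative Delay Adjustment: +49 days → 13 November 1995.

1995-11-13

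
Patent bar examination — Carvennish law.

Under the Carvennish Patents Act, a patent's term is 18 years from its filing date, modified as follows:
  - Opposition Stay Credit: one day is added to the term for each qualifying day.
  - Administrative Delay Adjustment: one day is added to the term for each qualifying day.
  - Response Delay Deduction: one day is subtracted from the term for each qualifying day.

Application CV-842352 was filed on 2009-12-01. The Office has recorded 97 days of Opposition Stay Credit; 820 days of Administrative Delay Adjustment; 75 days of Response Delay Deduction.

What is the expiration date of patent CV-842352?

2030-03-22

Base term: filing date + 18 years → 1 December 2027.
Opposition Stay Credit: +97 days → 7 March 2028.
Administrative Delay Adjustment: +820 days → 5 June 2030.
Response Delay Deduction: −75 days → 22 March 2030.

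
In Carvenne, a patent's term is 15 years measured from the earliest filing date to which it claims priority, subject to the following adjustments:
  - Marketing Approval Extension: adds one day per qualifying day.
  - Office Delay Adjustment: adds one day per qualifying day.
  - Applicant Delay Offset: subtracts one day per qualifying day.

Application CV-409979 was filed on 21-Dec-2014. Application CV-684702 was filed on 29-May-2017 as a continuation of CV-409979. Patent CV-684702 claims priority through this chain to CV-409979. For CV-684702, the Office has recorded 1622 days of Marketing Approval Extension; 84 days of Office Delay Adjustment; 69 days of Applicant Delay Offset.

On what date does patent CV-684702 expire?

Earliest priority filing: 21 December 2014.
Base term: 21 December 2014 + 15 years → 21 December 2029.
Marketing Approval Extension: +1622 days → 31 May 2034.
Office Delay Adjustment: +84 days → 23 August 2034.
Applicant Delay Offset: −69 days → 15 June 2034.

June 15, 2034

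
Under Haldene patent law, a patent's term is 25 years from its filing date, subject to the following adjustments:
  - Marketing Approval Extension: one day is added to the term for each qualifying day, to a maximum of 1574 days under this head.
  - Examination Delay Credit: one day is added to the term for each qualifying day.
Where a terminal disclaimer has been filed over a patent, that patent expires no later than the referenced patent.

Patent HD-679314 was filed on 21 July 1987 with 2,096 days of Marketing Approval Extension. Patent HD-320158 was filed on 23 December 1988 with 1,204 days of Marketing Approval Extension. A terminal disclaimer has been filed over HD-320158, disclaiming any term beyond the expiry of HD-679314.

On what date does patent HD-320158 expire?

Natural term of HD-320158:
  Base: filing + 25 years → 23 December 2013.
  Marketing Approval Extension: 1204 days (within the 1574-day cap) → +1204 days → 10 April 2017.
Expiry of referenced patent HD-679314:
  Base: filing + 25 years → 21 July 2012.
  Marketing Approval Extension: 2096 days claimed exceeds the 1574-day cap, so +1574 days → 11 November 2016.
Terminal disclaimer: HD-320158 expires on the earlier of 10 April 2017 and 11 November 2016.

November 11, 2016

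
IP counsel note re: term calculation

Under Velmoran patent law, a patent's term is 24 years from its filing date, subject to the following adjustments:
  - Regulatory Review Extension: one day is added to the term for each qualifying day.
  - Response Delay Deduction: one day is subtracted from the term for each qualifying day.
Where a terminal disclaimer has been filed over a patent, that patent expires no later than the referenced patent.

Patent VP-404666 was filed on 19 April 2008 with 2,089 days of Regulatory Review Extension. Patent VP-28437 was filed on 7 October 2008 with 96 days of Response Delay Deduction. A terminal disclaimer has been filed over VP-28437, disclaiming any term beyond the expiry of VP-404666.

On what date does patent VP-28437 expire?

July 3, 2032

Natural term of VP-28437:
  Base: filing + 24 years → 7 October 2032.
  Response Delay Deduction: −96 days → 3 July 2032.
Expiry of referenced patent VP-404666:
  Base: filing + 24 years → 19 April 2032.
  Regulatory Review Extension: +2089 days → 7 January 2038.
Terminal disclaimer: VP-28437 expires on the earlier of 3 July 2032 and 7 January 2038.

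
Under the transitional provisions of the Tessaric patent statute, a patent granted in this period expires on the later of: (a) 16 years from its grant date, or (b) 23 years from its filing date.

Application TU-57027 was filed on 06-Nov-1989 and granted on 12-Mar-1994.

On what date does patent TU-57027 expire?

(a) grant + 16 years → 12 March 2010.
(b) filing + 23 years → 6 November 2012.
Later of the two: 6 November 2012.

November 6, 2012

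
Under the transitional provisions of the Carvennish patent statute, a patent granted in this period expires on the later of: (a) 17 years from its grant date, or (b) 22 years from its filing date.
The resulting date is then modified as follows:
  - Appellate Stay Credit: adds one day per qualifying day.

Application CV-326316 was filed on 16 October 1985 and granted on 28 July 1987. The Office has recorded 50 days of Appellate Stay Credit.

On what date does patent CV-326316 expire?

(a) grant + 17 years → 28 July 2004.
(b) filing + 22 years → 16 October 2007.
Later of the two: 16 October 2007.
Appellate Stay Credit: +50 days → 5 December 2007.

December 5, 2007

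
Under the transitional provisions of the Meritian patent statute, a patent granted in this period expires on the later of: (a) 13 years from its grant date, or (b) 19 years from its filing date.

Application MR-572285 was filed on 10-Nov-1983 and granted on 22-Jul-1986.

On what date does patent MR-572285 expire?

2002-11-10

(a) grant + 13 years → 22 July 1999.
(b) filing + 19 years → 10 November 2002.
Later of the two: 10 November 2002.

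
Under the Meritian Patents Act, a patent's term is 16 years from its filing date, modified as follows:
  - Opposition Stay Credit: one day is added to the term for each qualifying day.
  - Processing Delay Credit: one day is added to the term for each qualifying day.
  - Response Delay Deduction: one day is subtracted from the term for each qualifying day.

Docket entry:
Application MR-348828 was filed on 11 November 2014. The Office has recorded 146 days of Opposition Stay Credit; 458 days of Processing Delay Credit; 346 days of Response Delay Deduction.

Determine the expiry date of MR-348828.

July 27, 2031

Base term: filing date + 16 years → 11 November 2030.
Opposition Stay Credit: +146 days → 6 April 2031.
Processing Delay Credit: +458 days → 7 July 2032.
Response Delay Deduction: −346 days → 27 July 2031.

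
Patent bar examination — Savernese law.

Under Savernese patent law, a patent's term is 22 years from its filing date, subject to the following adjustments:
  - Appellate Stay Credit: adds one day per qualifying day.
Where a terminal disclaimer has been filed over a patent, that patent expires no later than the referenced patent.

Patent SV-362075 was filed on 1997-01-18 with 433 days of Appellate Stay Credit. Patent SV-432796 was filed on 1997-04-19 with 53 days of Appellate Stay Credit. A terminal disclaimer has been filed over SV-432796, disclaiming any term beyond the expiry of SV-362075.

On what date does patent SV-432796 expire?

Natural term of SV-432796:
  Base: filing + 22 years → 19 April 2019.
  Appellate Stay Credit: +53 days → 11 June 2019.
Expiry of referenced patent SV-362075:
  Base: filing + 22 years → 18 January 2019.
  Appellate Stay Credit: +433 days → 26 March 2020.
Terminal disclaimer: SV-432796 expires on the earlier of 11 June 2019 and 26 March 2020.

2019-06-11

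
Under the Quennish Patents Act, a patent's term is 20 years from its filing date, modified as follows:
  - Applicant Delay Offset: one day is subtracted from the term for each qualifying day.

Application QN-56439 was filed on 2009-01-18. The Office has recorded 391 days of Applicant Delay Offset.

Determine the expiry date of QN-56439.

Base term: filing date + 20 years → 18 January 2029.
Applicant Delay Offset: −391 days → 24 December 2027.

2027-12-24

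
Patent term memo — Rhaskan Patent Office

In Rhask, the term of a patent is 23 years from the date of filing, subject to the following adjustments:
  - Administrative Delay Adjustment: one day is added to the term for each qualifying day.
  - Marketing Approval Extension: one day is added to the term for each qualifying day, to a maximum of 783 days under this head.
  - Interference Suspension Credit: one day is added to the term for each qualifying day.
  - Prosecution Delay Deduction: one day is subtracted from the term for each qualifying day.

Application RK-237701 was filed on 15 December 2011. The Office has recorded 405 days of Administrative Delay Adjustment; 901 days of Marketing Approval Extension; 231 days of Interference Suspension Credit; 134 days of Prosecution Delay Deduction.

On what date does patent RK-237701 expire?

June 22, 2038

Base term: filing date + 23 years → 15 December 2034.
Administrative Delay Adjustment: +405 days → 24 January 2036.
Marketing Approval Extension: 901 days claimed exceeds the 783-day cap, so +783 days → 17 March 2038.
Interference Suspension Credit: +231 days → 3 November 2038.
Prosecution Delay Deduction: −134 days → 22 June 2038.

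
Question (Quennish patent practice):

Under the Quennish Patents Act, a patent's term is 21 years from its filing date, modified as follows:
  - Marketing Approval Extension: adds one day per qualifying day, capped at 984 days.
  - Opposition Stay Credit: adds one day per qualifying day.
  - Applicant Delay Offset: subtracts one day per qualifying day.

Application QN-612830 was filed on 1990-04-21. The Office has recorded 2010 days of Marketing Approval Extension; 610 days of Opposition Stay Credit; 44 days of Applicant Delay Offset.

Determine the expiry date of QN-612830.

July 19, 2015

Base term: filing date + 21 years → 21 April 2011.
Marketing Approval Extension: 2010 days claimed exceeds the 984-day cap, so +984 days → 30 December 2013.
Opposition Stay Credit: +610 days → 1 September 2015.
Applicant Delay Offset: −44 days → 19 July 2015.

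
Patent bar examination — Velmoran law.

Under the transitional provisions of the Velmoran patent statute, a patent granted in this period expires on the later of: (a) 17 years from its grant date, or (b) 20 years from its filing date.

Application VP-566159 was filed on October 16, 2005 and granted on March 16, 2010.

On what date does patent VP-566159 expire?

(a) grant + 17 years → 16 March 2027.
(b) filing + 20 years → 16 October 2025.
Later of the two: 16 March 2027.

March 16, 2027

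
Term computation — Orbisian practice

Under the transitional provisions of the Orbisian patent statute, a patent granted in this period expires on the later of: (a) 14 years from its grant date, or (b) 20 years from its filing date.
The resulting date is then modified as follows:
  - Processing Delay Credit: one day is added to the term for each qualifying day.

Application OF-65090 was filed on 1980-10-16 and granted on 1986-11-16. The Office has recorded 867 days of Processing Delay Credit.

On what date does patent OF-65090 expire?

2003-04-02

(a) grant + 14 years → 16 November 2000.
(b) filing + 20 years → 16 October 2000.
Later of the two: 16 November 2000.
Processing Delay Credit: +867 days → 2 April 2003.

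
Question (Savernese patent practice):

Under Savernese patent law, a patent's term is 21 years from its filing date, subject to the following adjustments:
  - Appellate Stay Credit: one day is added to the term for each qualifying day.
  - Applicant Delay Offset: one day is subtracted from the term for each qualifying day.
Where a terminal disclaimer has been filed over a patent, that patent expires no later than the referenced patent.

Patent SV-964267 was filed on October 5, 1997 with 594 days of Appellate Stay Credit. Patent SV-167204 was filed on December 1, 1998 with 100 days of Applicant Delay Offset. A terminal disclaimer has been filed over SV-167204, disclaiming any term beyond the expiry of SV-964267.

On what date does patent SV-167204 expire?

2019-08-23

Natural term of SV-167204:
  Base: filing + 21 years → 1 December 2019.
  Applicant Delay Offset: −100 days → 23 August 2019.
Expiry of referenced patent SV-964267:
  Base: filing + 21 years → 5 October 2018.
  Appellate Stay Credit: +594 days → 21 May 2020.
Terminal disclaimer: SV-167204 expires on the earlier of 23 August 2019 and 21 May 2020.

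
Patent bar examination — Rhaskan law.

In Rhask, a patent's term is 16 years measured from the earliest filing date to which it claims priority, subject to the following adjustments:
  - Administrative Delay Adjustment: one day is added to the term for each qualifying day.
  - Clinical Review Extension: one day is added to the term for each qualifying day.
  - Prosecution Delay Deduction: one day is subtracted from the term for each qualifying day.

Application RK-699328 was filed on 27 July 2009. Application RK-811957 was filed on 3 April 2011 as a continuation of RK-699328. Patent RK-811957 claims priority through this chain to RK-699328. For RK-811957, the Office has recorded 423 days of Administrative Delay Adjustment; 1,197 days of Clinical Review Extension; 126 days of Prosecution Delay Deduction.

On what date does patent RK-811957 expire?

2029-08-29

Earliest priority filing: 27 July 2009.
Base term: 27 July 2009 + 16 years → 27 July 2025.
Administrative Delay Adjustment: +423 days → 23 September 2026.
Clinical Review Extension: +1197 days → 2 January 2030.
Prosecution Delay Deduction: −126 days → 29 August 2029.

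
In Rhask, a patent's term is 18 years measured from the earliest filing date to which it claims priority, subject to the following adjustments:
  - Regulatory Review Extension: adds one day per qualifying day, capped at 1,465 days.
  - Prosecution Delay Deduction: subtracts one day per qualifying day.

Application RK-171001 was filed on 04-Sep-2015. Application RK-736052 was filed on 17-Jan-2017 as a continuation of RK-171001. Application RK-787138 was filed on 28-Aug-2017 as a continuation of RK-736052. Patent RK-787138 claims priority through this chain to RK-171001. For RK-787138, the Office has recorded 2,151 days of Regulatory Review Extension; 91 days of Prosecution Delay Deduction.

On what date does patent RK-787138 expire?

June 9, 2037

Earliest priority filing: 4 September 2015.
Base term: 4 September 2015 + 18 years → 4 September 2033.
Regulatory Review Extension: 2151 days claimed exceeds the 1465-day cap, so +1465 days → 8 September 2037.
Prosecution Delay Deduction: −91 days → 9 June 2037.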